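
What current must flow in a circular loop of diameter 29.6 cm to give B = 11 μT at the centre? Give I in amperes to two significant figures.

At the centre of a circular loop B = μ₀I/(2R), so I = 2RB/μ₀.
With R = 0.148 m, I = 2 × 0.148 × 1.10×10⁻⁵ / (4π×10⁻⁷) = 2.59 A.

I ≈ 2.6 A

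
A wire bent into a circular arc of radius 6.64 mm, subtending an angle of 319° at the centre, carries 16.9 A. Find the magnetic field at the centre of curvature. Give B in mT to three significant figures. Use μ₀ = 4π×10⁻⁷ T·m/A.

B ≈ 1.42 mT

The Biot–Savart field of a circular arc at its centre is B = μ₀Iφ/(4πR), with φ = 5.568 rad.
B = (4π×10⁻⁷ × 16.9 × 5.568) / (4π × 0.00664) = 1.42×10⁻³ T.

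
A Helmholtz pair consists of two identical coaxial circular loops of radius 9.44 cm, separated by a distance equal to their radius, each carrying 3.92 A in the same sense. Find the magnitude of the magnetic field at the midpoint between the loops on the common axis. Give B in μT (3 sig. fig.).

B ≈ 37.3 μT

Each loop contributes B = μ₀IR²/[2(R²+z²)^(3/2)] on the axis, with z measured from that loop.
Loop 1 (z = 0.0472 m): B₁ = 1.87×10⁻⁵ T. Loop 2 (z = 0.0472 m): B₂ = 1.87×10⁻⁵ T.
The fields add: B = B₁ + B₂ = 3.73×10⁻⁵ T.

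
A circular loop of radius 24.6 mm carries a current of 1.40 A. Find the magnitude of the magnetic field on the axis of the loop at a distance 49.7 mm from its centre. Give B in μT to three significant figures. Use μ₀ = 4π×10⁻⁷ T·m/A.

B ≈ 3.12 μT

On the axis of a circular loop, B = μ₀IR² / [2(R²+z²)^(3/2)].
R² + z² = (0.0246)² + (0.0497)² = 0.003075 m², and (R²+z²)^(3/2) = 1.71×10⁻⁴ m³.
B = (4π×10⁻⁷ × 1.40 × 0.0006052) / (2 × 1.71×10⁻⁴) = 3.12×10⁻⁶ T.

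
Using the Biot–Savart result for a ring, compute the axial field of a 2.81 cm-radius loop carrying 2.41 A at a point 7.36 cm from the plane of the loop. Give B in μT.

On the axis of a circular loop, B = μ₀IR² / [2(R²+z²)^(3/2)].
R² + z² = (0.0281)² + (0.0736)² = 0.006207 m², and (R²+z²)^(3/2) = 4.89×10⁻⁴ m³.
B = (4π×10⁻⁷ × 2.41 × 0.0007896) / (2 × 4.89×10⁻⁴) = 2.45×10⁻⁶ T.

B ≈ 2.45 μT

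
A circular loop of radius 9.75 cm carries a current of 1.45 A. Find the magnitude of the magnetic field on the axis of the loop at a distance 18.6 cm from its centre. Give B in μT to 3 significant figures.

On the axis of a circular loop, B = μ₀IR² / [2(R²+z²)^(3/2)].
R² + z² = (0.0975)² + (0.186)² = 0.0441 m², and (R²+z²)^(3/2) = 9.26×10⁻³ m³.
B = (4π×10⁻⁷ × 1.45 × 0.009506) / (2 × 9.26×10⁻³) = 9.35×10⁻⁷ T.

B ≈ 0.935 μT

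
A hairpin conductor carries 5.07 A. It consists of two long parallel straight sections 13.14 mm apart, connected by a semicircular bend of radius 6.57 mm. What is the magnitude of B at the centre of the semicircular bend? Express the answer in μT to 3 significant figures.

The semicircular arc contributes B_arc = μ₀I·π/(4πR) = μ₀I/(4R) = 2.42×10⁻⁴ T.
Each semi-infinite lead is at perpendicular distance R = 0.00657 m from the centre, with the perpendicular foot at its near end, so it contributes μ₀I/(4πR); both point the same way, together 1.54×10⁻⁴ T.
Arc and leads all point the same direction: B = 2.42×10⁻⁴ + 1.54×10⁻⁴ = 3.97×10⁻⁴ T.

B ≈ 397 μT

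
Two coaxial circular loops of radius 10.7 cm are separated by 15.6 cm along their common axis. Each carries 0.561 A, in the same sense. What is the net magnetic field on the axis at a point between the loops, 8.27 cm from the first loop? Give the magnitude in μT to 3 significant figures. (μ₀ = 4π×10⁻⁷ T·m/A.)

B ≈ 3.48 μT

Each loop contributes B = μ₀IR²/[2(R²+z²)^(3/2)] on the axis, with z measured from that loop.
Loop 1 (z = 0.0827 m): B₁ = 1.63×10⁻⁶ T. Loop 2 (z = 0.0733 m): B₂ = 1.85×10⁻⁶ T.
The fields add: B = B₁ + B₂ = 3.48×10⁻⁶ T.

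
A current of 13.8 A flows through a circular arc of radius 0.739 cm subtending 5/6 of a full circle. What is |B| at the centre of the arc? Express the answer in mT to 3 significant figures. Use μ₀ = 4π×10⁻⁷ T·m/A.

B ≈ 0.978 mT

The Biot–Savart field of a circular arc at its centre is B = μ₀Iφ/(4πR), with φ = 5.236 rad.
B = (4π×10⁻⁷ × 13.8 × 5.236) / (4π × 0.00739) = 9.78×10⁻⁴ T.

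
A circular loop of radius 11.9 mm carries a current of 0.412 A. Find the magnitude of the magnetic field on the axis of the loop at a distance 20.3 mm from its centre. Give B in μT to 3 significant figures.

On the axis of a circular loop, B = μ₀IR² / [2(R²+z²)^(3/2)].
R² + z² = (0.0119)² + (0.0203)² = 0.0005537 m², and (R²+z²)^(3/2) = 1.30×10⁻⁵ m³.
B = (4π×10⁻⁷ × 0.412 × 0.0001416) / (2 × 1.30×10⁻⁵) = 2.81×10⁻⁶ T.

B ≈ 2.81 μT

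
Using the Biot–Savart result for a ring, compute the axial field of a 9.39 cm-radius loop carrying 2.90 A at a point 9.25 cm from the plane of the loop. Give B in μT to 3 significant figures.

B ≈ 7.02 μT

On the axis of a circular loop, B = μ₀IR² / [2(R²+z²)^(3/2)].
R² + z² = (0.0939)² + (0.0925)² = 0.01737 m², and (R²+z²)^(3/2) = 2.29×10⁻³ m³.
B = (4π×10⁻⁷ × 2.90 × 0.008817) / (2 × 2.29×10⁻³) = 7.02×10⁻⁶ T.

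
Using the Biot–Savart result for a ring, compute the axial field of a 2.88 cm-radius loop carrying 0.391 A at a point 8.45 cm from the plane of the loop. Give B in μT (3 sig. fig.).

On the axis of a circular loop, B = μ₀IR² / [2(R²+z²)^(3/2)].
R² + z² = (0.0288)² + (0.0845)² = 0.00797 m², and (R²+z²)^(3/2) = 7.11×10⁻⁴ m³.
B = (4π×10⁻⁷ × 0.391 × 0.0008294) / (2 × 7.11×10⁻⁴) = 2.86×10⁻⁷ T.

B ≈ 0.286 μT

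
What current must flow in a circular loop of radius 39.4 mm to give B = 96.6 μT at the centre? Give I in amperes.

I ≈ 6.06 A

At the centre of a circular loop B = μ₀I/(2R), so I = 2RB/μ₀.
With R = 0.0394 m, I = 2 × 0.0394 × 9.66×10⁻⁵ / (4π×10⁻⁷) = 6.06 A.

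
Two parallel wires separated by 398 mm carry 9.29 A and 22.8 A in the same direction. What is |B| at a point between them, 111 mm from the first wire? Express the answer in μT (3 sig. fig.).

B ≈ 0.850 μT

Each long wire gives B = μ₀I/(2πd). Distances are d₁ = 0.111 m and d₂ = 0.287 m.
B₁ = 1.67×10⁻⁵ T, B₂ = 1.59×10⁻⁵ T.
Between parallel currents the two contributions point in opposite directions, so they subtract. B = |B₁ − B₂| = |1.67×10⁻⁵ − 1.59×10⁻⁵| = 8.50×10⁻⁷ T.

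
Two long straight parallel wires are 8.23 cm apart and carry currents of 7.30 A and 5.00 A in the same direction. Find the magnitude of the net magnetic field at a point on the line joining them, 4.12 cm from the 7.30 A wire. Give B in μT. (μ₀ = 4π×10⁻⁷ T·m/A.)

Each long wire gives B = μ₀I/(2πd). Distances are d₁ = 0.0412 m and d₂ = 0.0411 m.
B₁ = 3.54×10⁻⁵ T, B₂ = 2.43×10⁻⁵ T.
Between parallel currents the two contributions point in opposite directions, so they subtract. B = |B₁ − B₂| = |3.54×10⁻⁵ − 2.43×10⁻⁵| = 1.11×10⁻⁵ T.

B ≈ 11.1 μT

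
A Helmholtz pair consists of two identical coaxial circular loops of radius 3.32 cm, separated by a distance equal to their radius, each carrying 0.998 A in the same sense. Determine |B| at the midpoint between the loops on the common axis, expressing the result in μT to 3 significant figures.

Each loop contributes B = μ₀IR²/[2(R²+z²)^(3/2)] on the axis, with z measured from that loop.
Loop 1 (z = 0.0166 m): B₁ = 1.35×10⁻⁵ T. Loop 2 (z = 0.0166 m): B₂ = 1.35×10⁻⁵ T.
The fields add: B = B₁ + B₂ = 2.70×10⁻⁵ T.

B ≈ 27.0 μT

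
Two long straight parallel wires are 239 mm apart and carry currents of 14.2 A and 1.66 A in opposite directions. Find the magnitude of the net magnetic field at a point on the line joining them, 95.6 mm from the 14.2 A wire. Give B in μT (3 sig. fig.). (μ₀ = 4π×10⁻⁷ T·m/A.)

B ≈ 32.0 μT

Each long wire gives B = μ₀I/(2πd). Distances are d₁ = 0.0956 m and d₂ = 0.1434 m.
B₁ = 2.97×10⁻⁵ T, B₂ = 2.32×10⁻⁶ T.
Between antiparallel currents both contributions point the same way, so they add. B = B₁ + B₂ = 2.97×10⁻⁵ + 2.32×10⁻⁶ = 3.20×10⁻⁵ T.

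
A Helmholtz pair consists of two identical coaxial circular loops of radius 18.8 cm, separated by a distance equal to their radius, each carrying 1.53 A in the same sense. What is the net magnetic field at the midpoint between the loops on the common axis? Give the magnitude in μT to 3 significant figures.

Each loop contributes B = μ₀IR²/[2(R²+z²)^(3/2)] on the axis, with z measured from that loop.
Loop 1 (z = 0.094 m): B₁ = 3.66×10⁻⁶ T. Loop 2 (z = 0.094 m): B₂ = 3.66×10⁻⁶ T.
The fields add: B = B₁ + B₂ = 7.32×10⁻⁶ T.

B ≈ 7.32 μT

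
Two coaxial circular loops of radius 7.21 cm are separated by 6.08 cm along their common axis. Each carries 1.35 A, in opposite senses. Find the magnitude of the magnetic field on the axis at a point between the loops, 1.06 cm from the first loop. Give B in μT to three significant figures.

B ≈ 4.89 μT

Each loop contributes B = μ₀IR²/[2(R²+z²)^(3/2)] on the axis, with z measured from that loop.
Loop 1 (z = 0.0106 m): B₁ = 1.14×10⁻⁵ T. Loop 2 (z = 0.0502 m): B₂ = 6.50×10⁻⁶ T.
The fields oppose: B = |B₁ − B₂| = 4.89×10⁻⁶ T.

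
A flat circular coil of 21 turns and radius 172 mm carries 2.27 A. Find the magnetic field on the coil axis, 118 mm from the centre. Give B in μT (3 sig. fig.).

B ≈ 97.6 μT

For an N-turn flat coil, B = Nμ₀IR²/[2(R²+z²)^(3/2)] with R = 0.172 m, z = 0.118 m.
B = 21 × 4.65×10⁻⁶ T = 9.76×10⁻⁵ T.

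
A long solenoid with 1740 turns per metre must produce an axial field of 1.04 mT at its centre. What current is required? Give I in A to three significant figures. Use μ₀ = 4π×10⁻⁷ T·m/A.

I ≈ 0.476 A

Inside a long solenoid B = μ₀nI with n = 1740 m⁻¹, so I = B/(μ₀n).
I = 1.04×10⁻³ / (4π×10⁻⁷ × 1740) = 0.476 A.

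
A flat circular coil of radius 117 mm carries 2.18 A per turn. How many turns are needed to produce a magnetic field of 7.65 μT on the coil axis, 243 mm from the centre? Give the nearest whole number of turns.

N = 8

For an N-turn coil, B = Nμ₀IR²/[2(R²+z²)^(3/2)]. A single turn gives B₁ = 9.56×10⁻⁷ T with R = 0.117 m, z = 0.243 m.
N = B/B₁ = 7.65×10⁻⁶ / 9.56×10⁻⁷ = 8.00.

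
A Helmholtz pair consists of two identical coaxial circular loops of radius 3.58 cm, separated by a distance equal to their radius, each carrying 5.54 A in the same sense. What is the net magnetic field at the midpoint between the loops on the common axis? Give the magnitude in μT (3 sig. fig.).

Each loop contributes B = μ₀IR²/[2(R²+z²)^(3/2)] on the axis, with z measured from that loop.
Loop 1 (z = 0.0179 m): B₁ = 6.96×10⁻⁵ T. Loop 2 (z = 0.0179 m): B₂ = 6.96×10⁻⁵ T.
The fields add: B = B₁ + B₂ = 1.39×10⁻⁴ T.

B ≈ 139 μT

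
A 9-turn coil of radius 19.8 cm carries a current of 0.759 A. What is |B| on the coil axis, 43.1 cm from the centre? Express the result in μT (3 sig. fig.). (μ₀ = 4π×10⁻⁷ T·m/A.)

For an N-turn flat coil, B = Nμ₀IR²/[2(R²+z²)^(3/2)] with R = 0.198 m, z = 0.431 m.
B = 9 × 1.75×10⁻⁷ T = 1.58×10⁻⁶ T.

B ≈ 1.58 μT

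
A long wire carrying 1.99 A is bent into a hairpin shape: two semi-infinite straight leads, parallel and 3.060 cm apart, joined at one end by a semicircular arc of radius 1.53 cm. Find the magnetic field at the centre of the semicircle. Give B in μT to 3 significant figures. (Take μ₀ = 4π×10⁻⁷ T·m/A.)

B ≈ 66.9 μT

The semicircular arc contributes B_arc = μ₀I·π/(4πR) = μ₀I/(4R) = 4.09×10⁻⁵ T.
Each semi-infinite lead is at perpendicular distance R = 0.0153 m from the centre, with the perpendicular foot at its near end, so it contributes μ₀I/(4πR); both point the same way, together 2.60×10⁻⁵ T.
Arc and leads all point the same direction: B = 4.09×10⁻⁵ + 2.60×10⁻⁵ = 6.69×10⁻⁵ T.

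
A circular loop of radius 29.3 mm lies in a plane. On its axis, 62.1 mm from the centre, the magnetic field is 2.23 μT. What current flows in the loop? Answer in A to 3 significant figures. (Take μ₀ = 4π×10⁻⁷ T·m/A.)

I ≈ 1.34 A

On the axis of a loop, B = μ₀IR²/[2(R²+z²)^(3/2)], so I = 2B(R²+z²)^(3/2)/(μ₀R²).
R² + z² = 0.0008585 + 0.003856 = 0.004715 m²; raised to 3/2 gives 3.24×10⁻⁴ m³.
I = 2 × 2.23×10⁻⁶ × 3.24×10⁻⁴ / (1.26×10⁻⁶ × 0.0008585) = 1.34 A.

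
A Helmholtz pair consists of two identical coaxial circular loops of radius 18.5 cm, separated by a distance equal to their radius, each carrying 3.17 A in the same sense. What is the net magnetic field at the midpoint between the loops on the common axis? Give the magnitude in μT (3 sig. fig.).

B ≈ 15.4 μT

Each loop contributes B = μ₀IR²/[2(R²+z²)^(3/2)] on the axis, with z measured from that loop.
Loop 1 (z = 0.0925 m): B₁ = 7.70×10⁻⁶ T. Loop 2 (z = 0.0925 m): B₂ = 7.70×10⁻⁶ T.
The fields add: B = B₁ + B₂ = 1.54×10⁻⁵ T.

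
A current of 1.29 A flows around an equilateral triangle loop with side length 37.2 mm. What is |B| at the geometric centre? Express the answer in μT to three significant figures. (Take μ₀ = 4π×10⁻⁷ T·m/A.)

Each side is a finite straight segment at perpendicular distance d = a/(2 tan(π/3)) = 0.01074 m from the centre, with end-angles ±π/3.
One side contributes B₁ = (μ₀I/4πd)·2 sin(π/3) = 2.08×10⁻⁵ T.
All 3 sides add in the same direction: B = 3 × 2.08×10⁻⁵ = 6.24×10⁻⁵ T.

B ≈ 62.4 μT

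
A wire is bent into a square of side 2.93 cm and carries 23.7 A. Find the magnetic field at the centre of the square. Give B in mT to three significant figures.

B ≈ 0.915 mT

Each side is a finite straight segment at perpendicular distance d = a/(2 tan(π/4)) = 0.01465 m from the centre, with end-angles ±π/4.
One side contributes B₁ = (μ₀I/4πd)·2 sin(π/4) = 2.29×10⁻⁴ T.
All 4 sides add in the same direction: B = 4 × 2.29×10⁻⁴ = 9.15×10⁻⁴ T.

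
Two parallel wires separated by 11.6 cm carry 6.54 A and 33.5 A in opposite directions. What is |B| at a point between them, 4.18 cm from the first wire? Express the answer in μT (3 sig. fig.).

B ≈ 122 μT

Each long wire gives B = μ₀I/(2πd). Distances are d₁ = 0.0418 m and d₂ = 0.0742 m.
B₁ = 3.13×10⁻⁵ T, B₂ = 9.03×10⁻⁵ T.
Between antiparallel currents both contributions point the same way, so they add. B = B₁ + B₂ = 3.13×10⁻⁵ + 9.03×10⁻⁵ = 1.22×10⁻⁴ T.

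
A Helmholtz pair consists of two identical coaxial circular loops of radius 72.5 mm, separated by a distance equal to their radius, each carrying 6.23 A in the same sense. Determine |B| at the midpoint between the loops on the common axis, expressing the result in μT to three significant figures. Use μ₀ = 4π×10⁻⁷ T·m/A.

Each loop contributes B = μ₀IR²/[2(R²+z²)^(3/2)] on the axis, with z measured from that loop.
Loop 1 (z = 0.03625 m): B₁ = 3.86×10⁻⁵ T. Loop 2 (z = 0.03625 m): B₂ = 3.86×10⁻⁵ T.
The fields add: B = B₁ + B₂ = 7.73×10⁻⁵ T.

B ≈ 77.3 μT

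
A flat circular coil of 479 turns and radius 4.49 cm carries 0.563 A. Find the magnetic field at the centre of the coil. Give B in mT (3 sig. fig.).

For an N-turn flat coil, B = Nμ₀I/(2R) with R = 0.0449 m.
B = 479 × 7.88×10⁻⁶ T = 3.77×10⁻³ T.

B ≈ 3.77 mT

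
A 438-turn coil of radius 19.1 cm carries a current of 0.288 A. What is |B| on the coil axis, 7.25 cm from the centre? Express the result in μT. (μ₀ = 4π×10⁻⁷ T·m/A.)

For an N-turn flat coil, B = Nμ₀IR²/[2(R²+z²)^(3/2)] with R = 0.191 m, z = 0.0725 m.
B = 438 × 7.74×10⁻⁷ T = 3.39×10⁻⁴ T.

B ≈ 339 μT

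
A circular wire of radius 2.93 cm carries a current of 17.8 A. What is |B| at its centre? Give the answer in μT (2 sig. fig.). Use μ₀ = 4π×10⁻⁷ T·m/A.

B ≈ 380 μT

At the centre of a circular loop the Biot–Savart law gives B = μ₀I/(2R).
B = (4π×10⁻⁷ × 17.8) / (2 × 0.0293) = 3.82×10⁻⁴ T.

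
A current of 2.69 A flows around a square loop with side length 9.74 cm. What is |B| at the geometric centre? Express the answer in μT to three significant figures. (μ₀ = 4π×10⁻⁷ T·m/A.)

B ≈ 31.2 μT

Each side is a finite straight segment at perpendicular distance d = a/(2 tan(π/4)) = 0.0487 m from the centre, with end-angles ±π/4.
One side contributes B₁ = (μ₀I/4πd)·2 sin(π/4) = 7.81×10⁻⁶ T.
All 4 sides add in the same direction: B = 4 × 7.81×10⁻⁶ = 3.12×10⁻⁵ T.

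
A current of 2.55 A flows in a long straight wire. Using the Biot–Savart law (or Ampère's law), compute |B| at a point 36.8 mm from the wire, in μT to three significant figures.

B ≈ 13.9 μT

For an infinitely long straight wire, B = μ₀I/(2πd).
B = (4π×10⁻⁷ × 2.55) / (2π × 0.0368) = 1.39×10⁻⁵ T.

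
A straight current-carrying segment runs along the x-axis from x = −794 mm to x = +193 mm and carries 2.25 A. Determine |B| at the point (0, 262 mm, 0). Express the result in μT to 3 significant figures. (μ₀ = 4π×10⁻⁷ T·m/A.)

For a finite straight segment, B = (μ₀I/4πd)(sinθ₁ + sinθ₂), where θ₁, θ₂ are the angles from the perpendicular to each end.
The perpendicular distance is d = 0.262 m; the end-offsets along the wire are a = 0.794 m and b = 0.193 m.
sinθ₁ = 0.794/√(0.794²+0.262²) = 0.9496; sinθ₂ = 0.193/√(0.193²+0.262²) = 0.5931.
B = (4π×10⁻⁷ × 2.25) / (4π × 0.262) × (0.9496 + 0.5931) = 1.32×10⁻⁶ T.

B ≈ 1.32 μT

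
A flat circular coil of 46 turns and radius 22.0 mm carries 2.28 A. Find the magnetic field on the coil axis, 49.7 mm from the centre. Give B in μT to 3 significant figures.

B ≈ 199 μT

For an N-turn flat coil, B = Nμ₀IR²/[2(R²+z²)^(3/2)] with R = 0.022 m, z = 0.0497 m.
B = 46 × 4.32×10⁻⁶ T = 1.99×10⁻⁴ T.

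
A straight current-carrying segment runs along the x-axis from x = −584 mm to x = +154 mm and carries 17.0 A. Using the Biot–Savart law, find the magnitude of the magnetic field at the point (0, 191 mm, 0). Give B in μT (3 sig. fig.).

For a finite straight segment, B = (μ₀I/4πd)(sinθ₁ + sinθ₂), where θ₁, θ₂ are the angles from the perpendicular to each end.
The perpendicular distance is d = 0.191 m; the end-offsets along the wire are a = 0.584 m and b = 0.154 m.
sinθ₁ = 0.584/√(0.584²+0.191²) = 0.9505; sinθ₂ = 0.154/√(0.154²+0.191²) = 0.6277.
B = (4π×10⁻⁷ × 17.0) / (4π × 0.191) × (0.9505 + 0.6277) = 1.40×10⁻⁵ T.

B ≈ 14.0 μT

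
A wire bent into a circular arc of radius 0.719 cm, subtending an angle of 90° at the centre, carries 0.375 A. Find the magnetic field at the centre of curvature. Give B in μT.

The Biot–Savart field of a circular arc at its centre is B = μ₀Iφ/(4πR), with φ = 1.571 rad.
B = (4π×10⁻⁷ × 0.375 × 1.571) / (4π × 0.00719) = 8.19×10⁻⁶ T.

B ≈ 8.19 μT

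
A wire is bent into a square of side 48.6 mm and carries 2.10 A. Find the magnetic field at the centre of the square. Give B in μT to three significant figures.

Each side is a finite straight segment at perpendicular distance d = a/(2 tan(π/4)) = 0.0243 m from the centre, with end-angles ±π/4.
One side contributes B₁ = (μ₀I/4πd)·2 sin(π/4) = 1.22×10⁻⁵ T.
All 4 sides add in the same direction: B = 4 × 1.22×10⁻⁵ = 4.89×10⁻⁵ T.

B ≈ 48.9 μT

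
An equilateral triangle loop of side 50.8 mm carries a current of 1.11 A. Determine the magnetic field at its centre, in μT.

B ≈ 39.3 μT

Each side is a finite straight segment at perpendicular distance d = a/(2 tan(π/3)) = 0.01466 m from the centre, with end-angles ±π/3.
One side contributes B₁ = (μ₀I/4πd)·2 sin(π/3) = 1.31×10⁻⁵ T.
All 3 sides add in the same direction: B = 3 × 1.31×10⁻⁵ = 3.93×10⁻⁵ T.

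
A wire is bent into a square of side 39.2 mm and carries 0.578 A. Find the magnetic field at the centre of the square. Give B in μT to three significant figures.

Each side is a finite straight segment at perpendicular distance d = a/(2 tan(π/4)) = 0.0196 m from the centre, with end-angles ±π/4.
One side contributes B₁ = (μ₀I/4πd)·2 sin(π/4) = 4.17×10⁻⁶ T.
All 4 sides add in the same direction: B = 4 × 4.17×10⁻⁶ = 1.67×10⁻⁵ T.

B ≈ 16.7 μT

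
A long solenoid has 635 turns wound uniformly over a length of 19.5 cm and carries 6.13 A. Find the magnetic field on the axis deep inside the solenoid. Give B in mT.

Inside a long solenoid, B = μ₀nI with n = 3256 turns/m.
B = 4π×10⁻⁷ × 3256 × 6.13 = 2.51×10⁻² T.

B ≈ 25.1 mT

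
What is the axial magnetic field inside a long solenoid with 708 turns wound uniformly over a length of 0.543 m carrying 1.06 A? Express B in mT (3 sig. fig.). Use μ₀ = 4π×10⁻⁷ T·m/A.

Inside a long solenoid, B = μ₀nI with n = 1304 turns/m.
B = 4π×10⁻⁷ × 1304 × 1.06 = 1.74×10⁻³ T.

B ≈ 1.74 mT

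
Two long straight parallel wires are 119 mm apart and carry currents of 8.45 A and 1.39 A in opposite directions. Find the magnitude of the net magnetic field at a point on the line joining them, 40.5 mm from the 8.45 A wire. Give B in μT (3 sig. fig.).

Each long wire gives B = μ₀I/(2πd). Distances are d₁ = 0.0405 m and d₂ = 0.0785 m.
B₁ = 4.17×10⁻⁵ T, B₂ = 3.54×10⁻⁶ T.
Between antiparallel currents both contributions point the same way, so they add. B = B₁ + B₂ = 4.17×10⁻⁵ + 3.54×10⁻⁶ = 4.53×10⁻⁵ T.

B ≈ 45.3 μT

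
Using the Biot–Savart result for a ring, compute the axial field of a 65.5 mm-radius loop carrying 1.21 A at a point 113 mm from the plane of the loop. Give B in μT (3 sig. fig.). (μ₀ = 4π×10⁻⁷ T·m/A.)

On the axis of a circular loop, B = μ₀IR² / [2(R²+z²)^(3/2)].
R² + z² = (0.0655)² + (0.113)² = 0.01706 m², and (R²+z²)^(3/2) = 2.23×10⁻³ m³.
B = (4π×10⁻⁷ × 1.21 × 0.00429) / (2 × 2.23×10⁻³) = 1.46×10⁻⁶ T.

B ≈ 1.46 μT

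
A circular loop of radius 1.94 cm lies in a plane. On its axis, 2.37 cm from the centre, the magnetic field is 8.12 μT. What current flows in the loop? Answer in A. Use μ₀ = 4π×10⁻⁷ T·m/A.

I ≈ 0.987 A

On the axis of a loop, B = μ₀IR²/[2(R²+z²)^(3/2)], so I = 2B(R²+z²)^(3/2)/(μ₀R²).
R² + z² = 0.0003764 + 0.0005617 = 0.0009381 m²; raised to 3/2 gives 2.87×10⁻⁵ m³.
I = 2 × 8.12×10⁻⁶ × 2.87×10⁻⁵ / (1.26×10⁻⁶ × 0.0003764) = 0.987 A.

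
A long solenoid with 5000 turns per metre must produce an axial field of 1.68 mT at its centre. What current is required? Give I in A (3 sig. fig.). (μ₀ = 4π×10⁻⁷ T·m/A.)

Inside a long solenoid B = μ₀nI with n = 5000 m⁻¹, so I = B/(μ₀n).
I = 1.68×10⁻³ / (4π×10⁻⁷ × 5000) = 0.267 A.

I ≈ 0.267 A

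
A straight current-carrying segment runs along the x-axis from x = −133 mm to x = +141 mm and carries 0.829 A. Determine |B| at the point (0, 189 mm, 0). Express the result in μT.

For a finite straight segment, B = (μ₀I/4πd)(sinθ₁ + sinθ₂), where θ₁, θ₂ are the angles from the perpendicular to each end.
The perpendicular distance is d = 0.189 m; the end-offsets along the wire are a = 0.133 m and b = 0.141 m.
sinθ₁ = 0.133/√(0.133²+0.189²) = 0.5755; sinθ₂ = 0.141/√(0.141²+0.189²) = 0.5980.
B = (4π×10⁻⁷ × 0.829) / (4π × 0.189) × (0.5755 + 0.5980) = 5.15×10⁻⁷ T.

B ≈ 0.515 μT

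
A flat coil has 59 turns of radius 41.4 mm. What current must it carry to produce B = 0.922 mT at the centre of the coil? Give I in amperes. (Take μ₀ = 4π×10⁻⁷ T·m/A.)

I ≈ 1.03 A

For an N-turn coil, B = Nμ₀I/(2R) with R = 0.0414 m, so I = 2RB/(Nμ₀) = 2 × 0.0414 × 9.22×10⁻⁴ / (59 × 4π×10⁻⁷) = 1.03 A.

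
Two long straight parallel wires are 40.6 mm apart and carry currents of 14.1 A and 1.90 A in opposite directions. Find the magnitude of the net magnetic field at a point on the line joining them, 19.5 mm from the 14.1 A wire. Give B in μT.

Each long wire gives B = μ₀I/(2πd). Distances are d₁ = 0.0195 m and d₂ = 0.0211 m.
B₁ = 1.45×10⁻⁴ T, B₂ = 1.80×10⁻⁵ T.
Between antiparallel currents both contributions point the same way, so they add. B = B₁ + B₂ = 1.45×10⁻⁴ + 1.80×10⁻⁵ = 1.63×10⁻⁴ T.

B ≈ 163 μT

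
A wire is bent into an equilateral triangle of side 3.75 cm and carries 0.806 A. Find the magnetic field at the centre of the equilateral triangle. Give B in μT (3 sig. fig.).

B ≈ 38.7 μT

Each side is a finite straight segment at perpendicular distance d = a/(2 tan(π/3)) = 0.01083 m from the centre, with end-angles ±π/3.
One side contributes B₁ = (μ₀I/4πd)·2 sin(π/3) = 1.29×10⁻⁵ T.
All 3 sides add in the same direction: B = 3 × 1.29×10⁻⁵ = 3.87×10⁻⁵ T.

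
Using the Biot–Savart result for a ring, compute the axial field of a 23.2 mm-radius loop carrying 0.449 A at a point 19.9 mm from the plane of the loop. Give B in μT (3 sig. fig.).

B ≈ 5.32 μT

On the axis of a circular loop, B = μ₀IR² / [2(R²+z²)^(3/2)].
R² + z² = (0.0232)² + (0.0199)² = 0.0009342 m², and (R²+z²)^(3/2) = 2.86×10⁻⁵ m³.
B = (4π×10⁻⁷ × 0.449 × 0.0005382) / (2 × 2.86×10⁻⁵) = 5.32×10⁻⁶ T.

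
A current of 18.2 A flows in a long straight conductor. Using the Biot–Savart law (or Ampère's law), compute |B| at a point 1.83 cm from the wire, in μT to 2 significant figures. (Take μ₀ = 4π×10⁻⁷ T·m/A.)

For an infinitely long straight wire, B = μ₀I/(2πd).
B = (4π×10⁻⁷ × 18.2) / (2π × 0.0183) = 1.99×10⁻⁴ T.

B ≈ 200 μT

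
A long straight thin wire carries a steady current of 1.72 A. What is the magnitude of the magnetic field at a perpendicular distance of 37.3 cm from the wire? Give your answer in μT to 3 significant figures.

B ≈ 0.922 μT

For an infinitely long straight wire, B = μ₀I/(2πd).
B = (4π×10⁻⁷ × 1.72) / (2π × 0.373) = 9.22×10⁻⁷ T.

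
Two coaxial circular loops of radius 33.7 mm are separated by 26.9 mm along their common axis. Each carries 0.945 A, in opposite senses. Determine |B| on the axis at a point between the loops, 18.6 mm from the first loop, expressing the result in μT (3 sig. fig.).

Each loop contributes B = μ₀IR²/[2(R²+z²)^(3/2)] on the axis, with z measured from that loop.
Loop 1 (z = 0.0186 m): B₁ = 1.18×10⁻⁵ T. Loop 2 (z = 0.0083 m): B₂ = 1.61×10⁻⁵ T.
The fields oppose: B = |B₁ − B₂| = 4.31×10⁻⁶ T.

B ≈ 4.31 μT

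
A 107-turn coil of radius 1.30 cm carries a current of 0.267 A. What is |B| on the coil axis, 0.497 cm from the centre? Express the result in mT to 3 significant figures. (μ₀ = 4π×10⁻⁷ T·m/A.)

B ≈ 1.13 mT

For an N-turn flat coil, B = Nμ₀IR²/[2(R²+z²)^(3/2)] with R = 0.013 m, z = 0.00497 m.
B = 107 × 1.05×10⁻⁵ T = 1.13×10⁻³ T.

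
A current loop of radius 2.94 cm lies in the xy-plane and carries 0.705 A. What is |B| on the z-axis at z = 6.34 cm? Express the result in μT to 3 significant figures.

B ≈ 1.12 μT

On the axis of a circular loop, B = μ₀IR² / [2(R²+z²)^(3/2)].
R² + z² = (0.0294)² + (0.0634)² = 0.004884 m², and (R²+z²)^(3/2) = 3.41×10⁻⁴ m³.
B = (4π×10⁻⁷ × 0.705 × 0.0008644) / (2 × 3.41×10⁻⁴) = 1.12×10⁻⁶ T.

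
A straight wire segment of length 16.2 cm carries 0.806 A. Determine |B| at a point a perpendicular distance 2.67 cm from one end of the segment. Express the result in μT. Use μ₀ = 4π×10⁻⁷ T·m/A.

For a finite straight segment, B = (μ₀I/4πd)(sinθ₁ + sinθ₂), where θ₁, θ₂ are the angles from the perpendicular to each end.
The perpendicular foot is at one end, so the two end-offsets along the wire are 0 and L = 0.162 m.
sinθ₁ = 0/√(0²+0.0267²) = 0.0000; sinθ₂ = 0.162/√(0.162²+0.0267²) = 0.9867.
B = (4π×10⁻⁷ × 0.806) / (4π × 0.0267) × (0.0000 + 0.9867) = 2.98×10⁻⁶ T.

B ≈ 2.98 μT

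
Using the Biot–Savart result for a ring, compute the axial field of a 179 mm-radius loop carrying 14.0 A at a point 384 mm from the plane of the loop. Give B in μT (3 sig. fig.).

On the axis of a circular loop, B = μ₀IR² / [2(R²+z²)^(3/2)].
R² + z² = (0.179)² + (0.384)² = 0.1795 m², and (R²+z²)^(3/2) = 7.60×10⁻² m³.
B = (4π×10⁻⁷ × 14.0 × 0.03204) / (2 × 7.60×10⁻²) = 3.71×10⁻⁶ T.

B ≈ 3.71 μT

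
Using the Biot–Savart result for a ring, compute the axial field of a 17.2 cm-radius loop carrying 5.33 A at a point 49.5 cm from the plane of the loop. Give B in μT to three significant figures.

On the axis of a circular loop, B = μ₀IR² / [2(R²+z²)^(3/2)].
R² + z² = (0.172)² + (0.495)² = 0.2746 m², and (R²+z²)^(3/2) = 0.144 m³.
B = (4π×10⁻⁷ × 5.33 × 0.02958) / (2 × 0.144) = 6.88×10⁻⁷ T.

B ≈ 0.688 μT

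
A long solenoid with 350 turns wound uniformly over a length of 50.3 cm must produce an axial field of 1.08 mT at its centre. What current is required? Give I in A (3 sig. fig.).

Inside a long solenoid B = μ₀nI with n = 695.8 m⁻¹, so I = B/(μ₀n).
I = 1.08×10⁻³ / (4π×10⁻⁷ × 695.8) = 1.24 A.

I ≈ 1.24 A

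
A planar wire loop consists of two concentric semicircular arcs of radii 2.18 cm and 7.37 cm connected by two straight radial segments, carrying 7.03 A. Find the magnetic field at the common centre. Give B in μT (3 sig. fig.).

The radial connectors point toward the centre, so dl × r̂ = 0 and they contribute nothing.
Each semicircle gives μ₀I/(4R): inner arc 1.01×10⁻⁴ T, outer arc 3.00×10⁻⁵ T.
The two arcs carry current in opposite angular senses, so their fields oppose: B = |1.01×10⁻⁴ − 3.00×10⁻⁵| = 7.13×10⁻⁵ T.

B ≈ 71.3 μT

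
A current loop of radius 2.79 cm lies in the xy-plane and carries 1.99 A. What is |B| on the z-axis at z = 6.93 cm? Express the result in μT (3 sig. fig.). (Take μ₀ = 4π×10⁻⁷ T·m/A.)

B ≈ 2.33 μT

On the axis of a circular loop, B = μ₀IR² / [2(R²+z²)^(3/2)].
R² + z² = (0.0279)² + (0.0693)² = 0.005581 m², and (R²+z²)^(3/2) = 4.17×10⁻⁴ m³.
B = (4π×10⁻⁷ × 1.99 × 0.0007784) / (2 × 4.17×10⁻⁴) = 2.33×10⁻⁶ T.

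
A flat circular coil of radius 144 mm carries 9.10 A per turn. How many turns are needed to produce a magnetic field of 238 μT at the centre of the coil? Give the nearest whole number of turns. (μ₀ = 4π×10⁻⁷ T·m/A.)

For an N-turn coil, B = Nμ₀I/(2R). A single turn gives B₁ = 3.97×10⁻⁵ T with R = 0.144 m.
N = B/B₁ = 2.38×10⁻⁴ / 3.97×10⁻⁵ = 5.99.

N = 6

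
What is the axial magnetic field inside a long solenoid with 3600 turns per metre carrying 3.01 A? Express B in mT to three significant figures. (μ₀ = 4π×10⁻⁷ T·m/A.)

B ≈ 13.6 mT

Inside a long solenoid, B = μ₀nI with n = 3600 turns/m.
B = 4π×10⁻⁷ × 3600 × 3.01 = 1.36×10⁻² T.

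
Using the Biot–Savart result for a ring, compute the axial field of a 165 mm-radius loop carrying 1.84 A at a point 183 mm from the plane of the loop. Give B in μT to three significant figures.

On the axis of a circular loop, B = μ₀IR² / [2(R²+z²)^(3/2)].
R² + z² = (0.165)² + (0.183)² = 0.06071 m², and (R²+z²)^(3/2) = 1.50×10⁻² m³.
B = (4π×10⁻⁷ × 1.84 × 0.02723) / (2 × 1.50×10⁻²) = 2.10×10⁻⁶ T.

B ≈ 2.10 μT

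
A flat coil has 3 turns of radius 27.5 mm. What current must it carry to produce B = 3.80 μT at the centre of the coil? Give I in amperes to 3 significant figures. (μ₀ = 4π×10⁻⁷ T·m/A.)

For an N-turn coil, B = Nμ₀I/(2R) with R = 0.0275 m, so I = 2RB/(Nμ₀) = 2 × 0.0275 × 3.80×10⁻⁶ / (3 × 4π×10⁻⁷) = 5.54×10⁻² A.

I ≈ 0.0554 A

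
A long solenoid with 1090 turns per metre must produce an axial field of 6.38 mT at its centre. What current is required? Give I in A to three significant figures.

I ≈ 4.66 A

Inside a long solenoid B = μ₀nI with n = 1090 m⁻¹, so I = B/(μ₀n).
I = 6.38×10⁻³ / (4π×10⁻⁷ × 1090) = 4.66 A.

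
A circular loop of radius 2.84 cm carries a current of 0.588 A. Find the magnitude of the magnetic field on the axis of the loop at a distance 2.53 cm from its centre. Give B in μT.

B ≈ 5.42 μT

On the axis of a circular loop, B = μ₀IR² / [2(R²+z²)^(3/2)].
R² + z² = (0.0284)² + (0.0253)² = 0.001447 m², and (R²+z²)^(3/2) = 5.50×10⁻⁵ m³.
B = (4π×10⁻⁷ × 0.588 × 0.0008066) / (2 × 5.50×10⁻⁵) = 5.42×10⁻⁶ T.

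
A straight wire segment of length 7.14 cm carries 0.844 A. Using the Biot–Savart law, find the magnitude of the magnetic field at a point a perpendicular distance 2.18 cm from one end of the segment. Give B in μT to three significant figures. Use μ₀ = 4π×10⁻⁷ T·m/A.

B ≈ 3.70 μT

For a finite straight segment, B = (μ₀I/4πd)(sinθ₁ + sinθ₂), where θ₁, θ₂ are the angles from the perpendicular to each end.
The perpendicular foot is at one end, so the two end-offsets along the wire are 0 and L = 0.0714 m.
sinθ₁ = 0/√(0²+0.0218²) = 0.0000; sinθ₂ = 0.0714/√(0.0714²+0.0218²) = 0.9564.
B = (4π×10⁻⁷ × 0.844) / (4π × 0.0218) × (0.0000 + 0.9564) = 3.70×10⁻⁶ T.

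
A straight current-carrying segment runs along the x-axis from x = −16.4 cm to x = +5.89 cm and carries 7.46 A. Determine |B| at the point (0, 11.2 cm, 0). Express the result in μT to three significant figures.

For a finite straight segment, B = (μ₀I/4πd)(sinθ₁ + sinθ₂), where θ₁, θ₂ are the angles from the perpendicular to each end.
The perpendicular distance is d = 0.112 m; the end-offsets along the wire are a = 0.164 m and b = 0.0589 m.
sinθ₁ = 0.164/√(0.164²+0.112²) = 0.8258; sinθ₂ = 0.0589/√(0.0589²+0.112²) = 0.4655.
B = (4π×10⁻⁷ × 7.46) / (4π × 0.112) × (0.8258 + 0.4655) = 8.60×10⁻⁶ T.

B ≈ 8.60 μT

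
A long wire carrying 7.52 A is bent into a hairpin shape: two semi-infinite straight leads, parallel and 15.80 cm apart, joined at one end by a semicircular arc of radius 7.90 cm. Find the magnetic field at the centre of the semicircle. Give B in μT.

The semicircular arc contributes B_arc = μ₀I·π/(4πR) = μ₀I/(4R) = 2.99×10⁻⁵ T.
Each semi-infinite lead is at perpendicular distance R = 0.079 m from the centre, with the perpendicular foot at its near end, so it contributes μ₀I/(4πR); both point the same way, together 1.90×10⁻⁵ T.
Arc and leads all point the same direction: B = 2.99×10⁻⁵ + 1.90×10⁻⁵ = 4.89×10⁻⁵ T.

B ≈ 48.9 μT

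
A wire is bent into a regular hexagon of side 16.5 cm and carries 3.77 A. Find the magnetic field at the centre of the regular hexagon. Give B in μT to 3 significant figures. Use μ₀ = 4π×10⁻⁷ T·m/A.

Each side is a finite straight segment at perpendicular distance d = a/(2 tan(π/6)) = 0.1429 m from the centre, with end-angles ±π/6.
One side contributes B₁ = (μ₀I/4πd)·2 sin(π/6) = 2.64×10⁻⁶ T.
All 6 sides add in the same direction: B = 6 × 2.64×10⁻⁶ = 1.58×10⁻⁵ T.

B ≈ 15.8 μT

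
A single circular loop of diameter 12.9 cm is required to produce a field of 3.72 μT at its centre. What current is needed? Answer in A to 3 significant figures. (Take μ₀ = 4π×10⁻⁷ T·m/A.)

I ≈ 0.382 A

At the centre of a circular loop B = μ₀I/(2R), so I = 2RB/μ₀.
With R = 0.0645 m, I = 2 × 0.0645 × 3.72×10⁻⁶ / (4π×10⁻⁷) = 0.382 A.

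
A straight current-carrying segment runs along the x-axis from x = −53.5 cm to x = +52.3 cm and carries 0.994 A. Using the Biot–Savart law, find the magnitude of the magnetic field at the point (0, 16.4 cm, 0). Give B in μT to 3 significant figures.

B ≈ 1.16 μT

For a finite straight segment, B = (μ₀I/4πd)(sinθ₁ + sinθ₂), where θ₁, θ₂ are the angles from the perpendicular to each end.
The perpendicular distance is d = 0.164 m; the end-offsets along the wire are a = 0.535 m and b = 0.523 m.
sinθ₁ = 0.535/√(0.535²+0.164²) = 0.9561; sinθ₂ = 0.523/√(0.523²+0.164²) = 0.9542.
B = (4π×10⁻⁷ × 0.994) / (4π × 0.164) × (0.9561 + 0.9542) = 1.16×10⁻⁶ T.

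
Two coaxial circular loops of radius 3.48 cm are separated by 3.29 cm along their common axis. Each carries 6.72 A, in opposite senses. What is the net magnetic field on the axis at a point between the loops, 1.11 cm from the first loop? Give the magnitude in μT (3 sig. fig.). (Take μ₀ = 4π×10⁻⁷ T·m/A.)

Each loop contributes B = μ₀IR²/[2(R²+z²)^(3/2)] on the axis, with z measured from that loop.
Loop 1 (z = 0.0111 m): B₁ = 1.05×10⁻⁴ T. Loop 2 (z = 0.0218 m): B₂ = 7.38×10⁻⁵ T.
The fields oppose: B = |B₁ − B₂| = 3.11×10⁻⁵ T.

B ≈ 31.1 μT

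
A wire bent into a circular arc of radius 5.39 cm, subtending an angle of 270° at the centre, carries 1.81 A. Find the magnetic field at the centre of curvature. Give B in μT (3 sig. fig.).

The Biot–Savart field of a circular arc at its centre is B = μ₀Iφ/(4πR), with φ = 4.712 rad.
B = (4π×10⁻⁷ × 1.81 × 4.712) / (4π × 0.0539) = 1.58×10⁻⁵ T.

B ≈ 15.8 μT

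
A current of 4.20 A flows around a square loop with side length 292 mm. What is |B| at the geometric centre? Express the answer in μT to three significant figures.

Each side is a finite straight segment at perpendicular distance d = a/(2 tan(π/4)) = 0.146 m from the centre, with end-angles ±π/4.
One side contributes B₁ = (μ₀I/4πd)·2 sin(π/4) = 4.07×10⁻⁶ T.
All 4 sides add in the same direction: B = 4 × 4.07×10⁻⁶ = 1.63×10⁻⁵ T.

B ≈ 16.3 μT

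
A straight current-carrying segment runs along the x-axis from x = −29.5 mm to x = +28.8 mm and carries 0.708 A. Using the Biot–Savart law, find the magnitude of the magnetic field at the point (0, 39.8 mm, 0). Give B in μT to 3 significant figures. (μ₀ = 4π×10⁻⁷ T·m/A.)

For a finite straight segment, B = (μ₀I/4πd)(sinθ₁ + sinθ₂), where θ₁, θ₂ are the angles from the perpendicular to each end.
The perpendicular distance is d = 0.0398 m; the end-offsets along the wire are a = 0.0295 m and b = 0.0288 m.
sinθ₁ = 0.0295/√(0.0295²+0.0398²) = 0.5955; sinθ₂ = 0.0288/√(0.0288²+0.0398²) = 0.5862.
B = (4π×10⁻⁷ × 0.708) / (4π × 0.0398) × (0.5955 + 0.5862) = 2.10×10⁻⁶ T.

B ≈ 2.10 μT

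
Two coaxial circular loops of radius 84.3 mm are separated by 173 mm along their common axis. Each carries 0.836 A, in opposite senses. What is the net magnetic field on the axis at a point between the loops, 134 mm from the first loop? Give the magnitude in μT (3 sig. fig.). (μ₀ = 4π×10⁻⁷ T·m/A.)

Each loop contributes B = μ₀IR²/[2(R²+z²)^(3/2)] on the axis, with z measured from that loop.
Loop 1 (z = 0.134 m): B₁ = 9.41×10⁻⁷ T. Loop 2 (z = 0.039 m): B₂ = 4.66×10⁻⁶ T.
The fields oppose: B = |B₁ − B₂| = 3.72×10⁻⁶ T.

B ≈ 3.72 μT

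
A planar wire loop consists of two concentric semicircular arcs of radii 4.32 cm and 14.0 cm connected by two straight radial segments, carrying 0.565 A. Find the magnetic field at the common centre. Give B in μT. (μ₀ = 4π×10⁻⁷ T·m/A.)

The radial connectors point toward the centre, so dl × r̂ = 0 and they contribute nothing.
Each semicircle gives μ₀I/(4R): inner arc 4.11×10⁻⁶ T, outer arc 1.27×10⁻⁶ T.
The two arcs carry current in opposite angular senses, so their fields oppose: B = |4.11×10⁻⁶ − 1.27×10⁻⁶| = 2.84×10⁻⁶ T.

B ≈ 2.84 μT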